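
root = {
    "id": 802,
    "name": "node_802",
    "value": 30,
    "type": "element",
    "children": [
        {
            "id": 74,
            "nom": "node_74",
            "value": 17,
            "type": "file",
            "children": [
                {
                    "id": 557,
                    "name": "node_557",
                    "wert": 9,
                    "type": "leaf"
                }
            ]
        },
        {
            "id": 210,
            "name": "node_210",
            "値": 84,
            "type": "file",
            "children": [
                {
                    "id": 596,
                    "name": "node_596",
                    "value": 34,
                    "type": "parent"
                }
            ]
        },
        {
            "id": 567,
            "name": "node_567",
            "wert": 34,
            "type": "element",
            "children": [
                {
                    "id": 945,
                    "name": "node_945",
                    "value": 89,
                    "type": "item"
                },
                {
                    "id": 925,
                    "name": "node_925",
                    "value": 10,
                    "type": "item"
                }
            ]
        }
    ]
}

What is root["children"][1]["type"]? "file"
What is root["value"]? 30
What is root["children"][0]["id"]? 74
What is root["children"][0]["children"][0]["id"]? 557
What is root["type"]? "element"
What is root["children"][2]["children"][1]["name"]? "node_925"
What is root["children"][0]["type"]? "file"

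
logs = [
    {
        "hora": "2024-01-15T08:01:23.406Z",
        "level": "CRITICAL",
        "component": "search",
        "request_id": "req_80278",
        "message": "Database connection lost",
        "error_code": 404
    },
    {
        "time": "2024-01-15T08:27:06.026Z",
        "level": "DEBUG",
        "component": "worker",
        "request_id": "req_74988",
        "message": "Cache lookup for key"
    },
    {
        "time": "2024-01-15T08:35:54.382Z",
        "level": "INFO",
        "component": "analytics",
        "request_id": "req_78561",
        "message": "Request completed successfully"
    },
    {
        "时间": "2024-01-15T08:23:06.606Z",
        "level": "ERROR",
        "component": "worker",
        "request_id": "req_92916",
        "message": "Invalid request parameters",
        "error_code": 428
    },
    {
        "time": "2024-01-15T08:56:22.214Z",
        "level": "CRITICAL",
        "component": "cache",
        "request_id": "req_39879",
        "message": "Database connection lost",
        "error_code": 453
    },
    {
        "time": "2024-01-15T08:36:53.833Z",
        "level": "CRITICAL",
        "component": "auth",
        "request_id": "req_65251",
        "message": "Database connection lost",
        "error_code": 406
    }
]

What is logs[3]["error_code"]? 428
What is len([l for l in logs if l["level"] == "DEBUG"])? 1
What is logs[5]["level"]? "CRITICAL"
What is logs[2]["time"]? "2024-01-15T08:35:54.382Z"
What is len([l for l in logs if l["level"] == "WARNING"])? 0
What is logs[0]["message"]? "Database connection lost"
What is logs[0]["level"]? "CRITICAL"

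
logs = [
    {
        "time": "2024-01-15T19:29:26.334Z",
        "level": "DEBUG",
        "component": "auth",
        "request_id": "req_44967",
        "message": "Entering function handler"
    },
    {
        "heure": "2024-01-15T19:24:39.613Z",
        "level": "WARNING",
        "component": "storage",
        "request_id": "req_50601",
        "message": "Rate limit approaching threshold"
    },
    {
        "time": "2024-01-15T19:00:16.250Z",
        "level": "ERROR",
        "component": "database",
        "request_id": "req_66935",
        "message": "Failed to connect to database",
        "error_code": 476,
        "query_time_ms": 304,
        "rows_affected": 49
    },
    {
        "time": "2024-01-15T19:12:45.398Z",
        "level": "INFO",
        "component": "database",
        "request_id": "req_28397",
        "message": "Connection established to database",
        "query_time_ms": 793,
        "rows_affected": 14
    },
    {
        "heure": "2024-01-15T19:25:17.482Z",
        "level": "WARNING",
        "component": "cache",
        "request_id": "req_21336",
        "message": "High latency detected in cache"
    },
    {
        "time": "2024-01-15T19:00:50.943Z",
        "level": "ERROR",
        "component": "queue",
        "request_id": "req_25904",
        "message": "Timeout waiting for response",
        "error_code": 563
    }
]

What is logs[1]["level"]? "WARNING"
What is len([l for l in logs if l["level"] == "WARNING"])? 2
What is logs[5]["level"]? "ERROR"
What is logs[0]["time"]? "2024-01-15T19:29:26.334Z"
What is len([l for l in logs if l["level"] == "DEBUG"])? 1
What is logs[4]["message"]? "High latency detected in cache"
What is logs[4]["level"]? "WARNING"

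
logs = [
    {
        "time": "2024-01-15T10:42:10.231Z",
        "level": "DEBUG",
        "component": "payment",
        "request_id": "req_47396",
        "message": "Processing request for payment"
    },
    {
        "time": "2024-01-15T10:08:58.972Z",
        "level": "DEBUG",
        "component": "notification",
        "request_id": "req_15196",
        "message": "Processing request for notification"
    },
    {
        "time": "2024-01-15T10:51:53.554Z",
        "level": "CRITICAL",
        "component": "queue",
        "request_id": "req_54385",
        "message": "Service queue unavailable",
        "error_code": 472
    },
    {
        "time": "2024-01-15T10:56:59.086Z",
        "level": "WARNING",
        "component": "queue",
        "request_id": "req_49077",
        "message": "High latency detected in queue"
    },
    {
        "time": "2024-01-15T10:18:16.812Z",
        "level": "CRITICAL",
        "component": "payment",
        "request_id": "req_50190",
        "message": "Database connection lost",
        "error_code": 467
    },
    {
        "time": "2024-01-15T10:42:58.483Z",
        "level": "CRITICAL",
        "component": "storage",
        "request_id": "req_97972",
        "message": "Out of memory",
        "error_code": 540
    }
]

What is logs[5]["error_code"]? 540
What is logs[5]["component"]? "storage"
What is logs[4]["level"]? "CRITICAL"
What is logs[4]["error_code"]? 467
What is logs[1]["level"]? "DEBUG"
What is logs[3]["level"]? "WARNING"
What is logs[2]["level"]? "CRITICAL"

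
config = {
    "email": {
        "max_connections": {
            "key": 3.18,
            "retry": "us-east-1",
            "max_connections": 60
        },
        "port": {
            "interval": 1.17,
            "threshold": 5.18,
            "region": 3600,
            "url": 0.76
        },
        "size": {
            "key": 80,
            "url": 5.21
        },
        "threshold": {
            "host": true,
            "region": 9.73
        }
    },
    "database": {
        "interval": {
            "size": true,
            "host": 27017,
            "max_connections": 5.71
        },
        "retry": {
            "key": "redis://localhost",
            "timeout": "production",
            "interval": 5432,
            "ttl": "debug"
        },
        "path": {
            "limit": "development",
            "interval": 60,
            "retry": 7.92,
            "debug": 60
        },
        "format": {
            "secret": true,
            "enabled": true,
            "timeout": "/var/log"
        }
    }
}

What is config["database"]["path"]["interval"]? 60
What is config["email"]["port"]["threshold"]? 5.18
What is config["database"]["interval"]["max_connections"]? 5.71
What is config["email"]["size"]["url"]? 5.21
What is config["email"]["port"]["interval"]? 1.17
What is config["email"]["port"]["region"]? 3600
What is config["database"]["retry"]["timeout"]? "production"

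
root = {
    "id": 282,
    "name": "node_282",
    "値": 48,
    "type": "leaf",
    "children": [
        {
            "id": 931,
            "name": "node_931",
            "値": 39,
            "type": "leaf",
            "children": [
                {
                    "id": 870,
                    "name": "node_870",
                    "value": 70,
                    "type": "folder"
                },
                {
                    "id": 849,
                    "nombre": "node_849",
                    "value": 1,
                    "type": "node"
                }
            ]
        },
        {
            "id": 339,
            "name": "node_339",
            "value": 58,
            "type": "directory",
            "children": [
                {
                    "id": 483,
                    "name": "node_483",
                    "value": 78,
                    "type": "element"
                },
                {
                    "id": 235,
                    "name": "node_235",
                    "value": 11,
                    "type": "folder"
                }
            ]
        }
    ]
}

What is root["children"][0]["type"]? "leaf"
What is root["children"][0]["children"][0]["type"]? "folder"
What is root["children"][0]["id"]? 931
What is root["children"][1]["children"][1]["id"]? 235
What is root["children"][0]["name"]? "node_931"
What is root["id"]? 282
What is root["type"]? "leaf"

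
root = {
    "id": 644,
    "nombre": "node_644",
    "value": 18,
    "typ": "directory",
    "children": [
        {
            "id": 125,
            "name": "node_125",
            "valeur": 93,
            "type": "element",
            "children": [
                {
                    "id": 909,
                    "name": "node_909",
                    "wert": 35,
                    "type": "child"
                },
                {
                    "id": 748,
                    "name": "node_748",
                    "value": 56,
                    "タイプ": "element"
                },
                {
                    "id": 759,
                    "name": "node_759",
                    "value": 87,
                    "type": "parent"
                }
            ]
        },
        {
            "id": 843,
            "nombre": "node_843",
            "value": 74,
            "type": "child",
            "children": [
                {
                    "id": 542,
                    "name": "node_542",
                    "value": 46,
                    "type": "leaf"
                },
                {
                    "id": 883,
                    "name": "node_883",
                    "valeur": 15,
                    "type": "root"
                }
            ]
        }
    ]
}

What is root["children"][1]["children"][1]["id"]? 883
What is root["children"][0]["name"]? "node_125"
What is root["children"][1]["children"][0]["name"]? "node_542"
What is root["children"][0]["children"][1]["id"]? 748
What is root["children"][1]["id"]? 843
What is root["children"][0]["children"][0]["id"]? 909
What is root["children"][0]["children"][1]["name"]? "node_748"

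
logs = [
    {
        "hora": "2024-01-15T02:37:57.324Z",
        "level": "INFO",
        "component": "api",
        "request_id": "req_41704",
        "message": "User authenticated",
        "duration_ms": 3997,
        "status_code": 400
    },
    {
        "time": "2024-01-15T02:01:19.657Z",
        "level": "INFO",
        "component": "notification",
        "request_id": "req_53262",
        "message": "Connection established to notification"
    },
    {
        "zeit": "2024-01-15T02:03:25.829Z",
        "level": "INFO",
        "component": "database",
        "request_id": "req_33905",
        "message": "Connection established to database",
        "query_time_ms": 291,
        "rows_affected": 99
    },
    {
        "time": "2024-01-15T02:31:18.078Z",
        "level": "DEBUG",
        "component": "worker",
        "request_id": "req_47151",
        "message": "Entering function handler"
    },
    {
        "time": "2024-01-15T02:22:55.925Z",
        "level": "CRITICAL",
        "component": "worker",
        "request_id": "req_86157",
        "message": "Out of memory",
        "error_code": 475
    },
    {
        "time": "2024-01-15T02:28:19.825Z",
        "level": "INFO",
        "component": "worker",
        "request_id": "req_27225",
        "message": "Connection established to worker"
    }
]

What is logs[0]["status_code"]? 400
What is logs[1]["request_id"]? "req_53262"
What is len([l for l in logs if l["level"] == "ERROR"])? 0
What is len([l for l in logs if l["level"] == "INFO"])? 4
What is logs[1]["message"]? "Connection established to notification"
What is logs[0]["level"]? "INFO"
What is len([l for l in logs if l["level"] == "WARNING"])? 0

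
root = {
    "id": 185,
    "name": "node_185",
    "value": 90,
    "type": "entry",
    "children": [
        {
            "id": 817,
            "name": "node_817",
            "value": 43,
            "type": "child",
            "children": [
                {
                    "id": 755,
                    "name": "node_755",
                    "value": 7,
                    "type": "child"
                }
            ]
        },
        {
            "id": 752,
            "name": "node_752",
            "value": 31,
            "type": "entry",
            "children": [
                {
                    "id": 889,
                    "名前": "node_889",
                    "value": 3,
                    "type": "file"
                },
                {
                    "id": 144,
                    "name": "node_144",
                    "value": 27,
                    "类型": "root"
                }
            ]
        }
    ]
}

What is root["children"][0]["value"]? 43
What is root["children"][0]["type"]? "child"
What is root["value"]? 90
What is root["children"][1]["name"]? "node_752"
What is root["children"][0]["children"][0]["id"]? 755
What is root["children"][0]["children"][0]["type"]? "child"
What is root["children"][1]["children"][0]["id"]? 889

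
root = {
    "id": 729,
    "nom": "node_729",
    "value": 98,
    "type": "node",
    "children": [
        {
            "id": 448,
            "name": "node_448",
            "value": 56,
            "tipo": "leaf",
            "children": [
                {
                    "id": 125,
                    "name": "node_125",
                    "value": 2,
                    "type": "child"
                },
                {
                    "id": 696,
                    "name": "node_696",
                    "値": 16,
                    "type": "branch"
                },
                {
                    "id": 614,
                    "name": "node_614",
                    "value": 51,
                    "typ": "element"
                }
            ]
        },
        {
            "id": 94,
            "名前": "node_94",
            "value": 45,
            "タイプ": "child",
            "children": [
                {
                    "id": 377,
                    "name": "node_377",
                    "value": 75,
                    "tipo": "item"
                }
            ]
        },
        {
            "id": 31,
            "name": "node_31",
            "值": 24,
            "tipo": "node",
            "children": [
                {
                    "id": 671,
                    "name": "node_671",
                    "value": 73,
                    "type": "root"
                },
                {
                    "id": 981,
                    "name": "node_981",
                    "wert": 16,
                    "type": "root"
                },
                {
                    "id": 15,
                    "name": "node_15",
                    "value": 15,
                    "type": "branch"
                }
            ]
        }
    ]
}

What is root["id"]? 729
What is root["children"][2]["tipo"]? "node"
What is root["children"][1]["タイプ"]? "child"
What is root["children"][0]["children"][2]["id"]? 614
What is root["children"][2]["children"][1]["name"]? "node_981"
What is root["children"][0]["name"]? "node_448"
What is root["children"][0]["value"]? 56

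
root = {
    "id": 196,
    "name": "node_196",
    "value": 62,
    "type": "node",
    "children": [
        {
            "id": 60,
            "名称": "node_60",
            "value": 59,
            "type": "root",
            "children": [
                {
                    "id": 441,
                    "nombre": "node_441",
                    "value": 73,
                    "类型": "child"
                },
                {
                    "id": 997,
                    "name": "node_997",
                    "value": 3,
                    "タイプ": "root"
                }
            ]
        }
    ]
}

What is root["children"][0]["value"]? 59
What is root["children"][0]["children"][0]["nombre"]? "node_441"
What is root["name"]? "node_196"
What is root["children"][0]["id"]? 60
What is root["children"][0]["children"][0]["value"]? 73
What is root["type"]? "node"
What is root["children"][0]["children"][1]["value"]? 3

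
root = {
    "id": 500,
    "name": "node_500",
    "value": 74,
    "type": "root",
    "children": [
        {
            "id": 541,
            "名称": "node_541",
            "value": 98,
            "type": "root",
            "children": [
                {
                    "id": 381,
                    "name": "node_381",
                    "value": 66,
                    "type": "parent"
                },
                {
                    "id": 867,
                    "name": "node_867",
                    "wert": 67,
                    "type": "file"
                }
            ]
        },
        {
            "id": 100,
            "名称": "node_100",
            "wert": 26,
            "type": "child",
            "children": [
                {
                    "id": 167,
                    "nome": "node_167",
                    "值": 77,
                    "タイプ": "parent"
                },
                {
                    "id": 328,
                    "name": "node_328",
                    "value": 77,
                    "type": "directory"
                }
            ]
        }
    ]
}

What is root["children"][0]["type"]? "root"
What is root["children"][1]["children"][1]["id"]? 328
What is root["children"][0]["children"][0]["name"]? "node_381"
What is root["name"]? "node_500"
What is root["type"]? "root"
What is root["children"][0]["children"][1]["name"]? "node_867"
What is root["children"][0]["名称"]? "node_541"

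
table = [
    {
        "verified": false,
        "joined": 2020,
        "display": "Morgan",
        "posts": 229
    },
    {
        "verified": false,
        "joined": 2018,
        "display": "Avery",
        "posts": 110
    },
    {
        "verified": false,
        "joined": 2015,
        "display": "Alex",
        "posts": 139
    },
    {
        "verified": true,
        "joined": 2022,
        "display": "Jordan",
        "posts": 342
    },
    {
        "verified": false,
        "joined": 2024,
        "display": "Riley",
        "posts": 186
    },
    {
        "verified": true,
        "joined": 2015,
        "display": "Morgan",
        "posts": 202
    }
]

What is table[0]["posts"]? 229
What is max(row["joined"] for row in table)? 2024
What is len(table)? 6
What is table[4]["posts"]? 186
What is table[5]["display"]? "Morgan"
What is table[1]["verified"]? False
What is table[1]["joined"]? 2018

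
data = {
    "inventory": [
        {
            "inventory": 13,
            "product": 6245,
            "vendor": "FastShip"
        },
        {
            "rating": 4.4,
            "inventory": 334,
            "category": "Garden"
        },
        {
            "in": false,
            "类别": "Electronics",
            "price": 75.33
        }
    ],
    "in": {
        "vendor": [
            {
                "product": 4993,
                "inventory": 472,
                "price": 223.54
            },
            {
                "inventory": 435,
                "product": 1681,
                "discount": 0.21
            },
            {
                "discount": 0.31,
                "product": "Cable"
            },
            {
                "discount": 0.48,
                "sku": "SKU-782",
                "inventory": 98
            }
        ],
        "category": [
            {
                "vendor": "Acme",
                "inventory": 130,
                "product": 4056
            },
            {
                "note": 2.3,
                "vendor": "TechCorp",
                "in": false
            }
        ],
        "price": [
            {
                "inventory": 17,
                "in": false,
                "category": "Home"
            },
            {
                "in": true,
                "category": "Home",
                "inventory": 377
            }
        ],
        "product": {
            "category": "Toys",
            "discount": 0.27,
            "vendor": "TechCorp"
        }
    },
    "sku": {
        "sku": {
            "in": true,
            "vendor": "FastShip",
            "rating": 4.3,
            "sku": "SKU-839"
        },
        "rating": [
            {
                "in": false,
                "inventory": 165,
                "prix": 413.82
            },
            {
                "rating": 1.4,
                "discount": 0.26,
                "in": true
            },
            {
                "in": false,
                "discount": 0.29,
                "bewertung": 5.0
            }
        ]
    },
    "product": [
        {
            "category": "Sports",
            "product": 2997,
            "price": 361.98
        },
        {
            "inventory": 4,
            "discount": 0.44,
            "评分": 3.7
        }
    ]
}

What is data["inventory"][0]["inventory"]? 13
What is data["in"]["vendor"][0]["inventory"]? 472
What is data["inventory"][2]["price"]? 75.33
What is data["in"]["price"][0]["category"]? "Home"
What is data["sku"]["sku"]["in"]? True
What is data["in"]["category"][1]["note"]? 2.3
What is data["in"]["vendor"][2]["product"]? "Cable"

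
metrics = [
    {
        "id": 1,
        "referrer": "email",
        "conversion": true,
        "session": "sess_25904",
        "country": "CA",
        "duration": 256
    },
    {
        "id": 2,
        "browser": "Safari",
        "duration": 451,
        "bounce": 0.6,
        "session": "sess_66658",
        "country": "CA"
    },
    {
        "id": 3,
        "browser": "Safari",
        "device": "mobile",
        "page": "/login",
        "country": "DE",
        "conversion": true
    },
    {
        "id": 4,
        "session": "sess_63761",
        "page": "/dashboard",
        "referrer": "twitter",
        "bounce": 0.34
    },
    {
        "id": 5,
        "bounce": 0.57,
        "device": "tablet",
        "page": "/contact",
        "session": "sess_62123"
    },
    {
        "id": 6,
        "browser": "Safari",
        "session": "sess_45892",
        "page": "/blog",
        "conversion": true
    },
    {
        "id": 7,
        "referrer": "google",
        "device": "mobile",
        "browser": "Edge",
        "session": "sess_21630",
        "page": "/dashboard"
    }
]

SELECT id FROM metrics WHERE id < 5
[1, 2, 3, 4]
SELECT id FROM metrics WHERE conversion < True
[]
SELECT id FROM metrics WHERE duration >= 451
[2]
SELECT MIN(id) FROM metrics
1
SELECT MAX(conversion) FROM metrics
True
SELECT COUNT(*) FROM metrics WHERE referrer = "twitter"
1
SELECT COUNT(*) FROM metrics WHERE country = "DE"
1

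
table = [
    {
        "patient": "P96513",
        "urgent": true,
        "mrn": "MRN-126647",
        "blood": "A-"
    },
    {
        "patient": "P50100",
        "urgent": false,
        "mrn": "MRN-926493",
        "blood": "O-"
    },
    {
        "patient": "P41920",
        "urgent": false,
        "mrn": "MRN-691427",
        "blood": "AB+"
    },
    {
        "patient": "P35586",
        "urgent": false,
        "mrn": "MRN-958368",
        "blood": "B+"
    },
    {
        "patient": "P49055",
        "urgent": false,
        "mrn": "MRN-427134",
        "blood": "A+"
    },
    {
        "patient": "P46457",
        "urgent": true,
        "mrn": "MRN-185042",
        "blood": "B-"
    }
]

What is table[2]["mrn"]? "MRN-691427"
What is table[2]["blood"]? "AB+"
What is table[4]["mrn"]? "MRN-427134"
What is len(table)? 6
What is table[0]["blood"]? "A-"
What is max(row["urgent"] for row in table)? True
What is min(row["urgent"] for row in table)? False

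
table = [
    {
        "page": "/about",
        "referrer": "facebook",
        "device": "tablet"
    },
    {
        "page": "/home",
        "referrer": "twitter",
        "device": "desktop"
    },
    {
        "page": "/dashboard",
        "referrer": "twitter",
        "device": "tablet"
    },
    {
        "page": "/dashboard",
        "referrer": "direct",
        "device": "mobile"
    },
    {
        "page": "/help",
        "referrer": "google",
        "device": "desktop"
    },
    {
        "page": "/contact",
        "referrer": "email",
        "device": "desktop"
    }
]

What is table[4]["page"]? "/help"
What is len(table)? 6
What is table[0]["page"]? "/about"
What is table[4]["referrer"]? "google"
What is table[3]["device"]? "mobile"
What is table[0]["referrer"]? "facebook"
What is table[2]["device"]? "tablet"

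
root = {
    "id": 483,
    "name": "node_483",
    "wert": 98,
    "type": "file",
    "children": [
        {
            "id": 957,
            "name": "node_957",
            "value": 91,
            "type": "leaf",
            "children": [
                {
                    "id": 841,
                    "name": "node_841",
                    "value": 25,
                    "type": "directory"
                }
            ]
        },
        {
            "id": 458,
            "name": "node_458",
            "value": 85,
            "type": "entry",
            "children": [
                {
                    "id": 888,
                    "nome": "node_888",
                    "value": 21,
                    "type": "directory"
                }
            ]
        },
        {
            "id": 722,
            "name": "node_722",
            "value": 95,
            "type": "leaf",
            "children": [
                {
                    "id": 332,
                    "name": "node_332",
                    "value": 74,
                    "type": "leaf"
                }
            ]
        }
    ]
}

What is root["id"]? 483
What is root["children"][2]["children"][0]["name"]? "node_332"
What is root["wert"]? 98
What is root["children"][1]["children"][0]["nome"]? "node_888"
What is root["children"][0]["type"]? "leaf"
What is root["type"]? "file"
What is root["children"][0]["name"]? "node_957"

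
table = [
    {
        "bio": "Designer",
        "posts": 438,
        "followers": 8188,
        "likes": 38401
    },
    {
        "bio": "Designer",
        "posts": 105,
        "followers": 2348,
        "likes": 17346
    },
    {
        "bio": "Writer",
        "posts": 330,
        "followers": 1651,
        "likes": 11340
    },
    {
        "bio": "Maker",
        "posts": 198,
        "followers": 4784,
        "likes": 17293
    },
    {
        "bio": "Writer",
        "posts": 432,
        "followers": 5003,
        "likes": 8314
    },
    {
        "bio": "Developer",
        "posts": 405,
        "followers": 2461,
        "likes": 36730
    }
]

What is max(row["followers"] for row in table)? 8188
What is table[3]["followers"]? 4784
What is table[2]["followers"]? 1651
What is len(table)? 6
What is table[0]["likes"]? 38401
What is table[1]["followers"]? 2348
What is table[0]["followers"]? 8188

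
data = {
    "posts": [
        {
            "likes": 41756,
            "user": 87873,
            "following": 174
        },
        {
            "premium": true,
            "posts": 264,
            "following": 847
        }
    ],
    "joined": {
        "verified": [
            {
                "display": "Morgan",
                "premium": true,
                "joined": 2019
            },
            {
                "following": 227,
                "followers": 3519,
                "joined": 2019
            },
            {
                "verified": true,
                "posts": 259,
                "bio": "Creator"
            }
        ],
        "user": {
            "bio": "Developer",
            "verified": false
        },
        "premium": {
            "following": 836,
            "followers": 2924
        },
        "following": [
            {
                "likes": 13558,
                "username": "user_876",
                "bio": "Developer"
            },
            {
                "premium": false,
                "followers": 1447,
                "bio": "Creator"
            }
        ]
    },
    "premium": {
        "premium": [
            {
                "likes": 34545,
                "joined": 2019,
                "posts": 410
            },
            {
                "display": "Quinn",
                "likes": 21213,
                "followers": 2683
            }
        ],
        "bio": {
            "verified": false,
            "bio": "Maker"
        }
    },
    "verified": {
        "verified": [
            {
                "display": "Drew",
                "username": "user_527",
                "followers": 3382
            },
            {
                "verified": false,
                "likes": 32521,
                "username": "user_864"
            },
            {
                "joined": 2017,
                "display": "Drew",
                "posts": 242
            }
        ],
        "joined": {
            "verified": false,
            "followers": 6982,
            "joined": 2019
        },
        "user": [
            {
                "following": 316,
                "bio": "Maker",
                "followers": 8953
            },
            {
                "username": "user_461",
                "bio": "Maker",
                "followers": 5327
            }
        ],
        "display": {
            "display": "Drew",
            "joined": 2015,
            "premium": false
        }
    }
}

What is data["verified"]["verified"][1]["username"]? "user_864"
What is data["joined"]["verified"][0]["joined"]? 2019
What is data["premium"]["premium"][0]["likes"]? 34545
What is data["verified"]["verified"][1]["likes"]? 32521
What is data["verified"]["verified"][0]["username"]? "user_527"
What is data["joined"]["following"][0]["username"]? "user_876"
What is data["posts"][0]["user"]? 87873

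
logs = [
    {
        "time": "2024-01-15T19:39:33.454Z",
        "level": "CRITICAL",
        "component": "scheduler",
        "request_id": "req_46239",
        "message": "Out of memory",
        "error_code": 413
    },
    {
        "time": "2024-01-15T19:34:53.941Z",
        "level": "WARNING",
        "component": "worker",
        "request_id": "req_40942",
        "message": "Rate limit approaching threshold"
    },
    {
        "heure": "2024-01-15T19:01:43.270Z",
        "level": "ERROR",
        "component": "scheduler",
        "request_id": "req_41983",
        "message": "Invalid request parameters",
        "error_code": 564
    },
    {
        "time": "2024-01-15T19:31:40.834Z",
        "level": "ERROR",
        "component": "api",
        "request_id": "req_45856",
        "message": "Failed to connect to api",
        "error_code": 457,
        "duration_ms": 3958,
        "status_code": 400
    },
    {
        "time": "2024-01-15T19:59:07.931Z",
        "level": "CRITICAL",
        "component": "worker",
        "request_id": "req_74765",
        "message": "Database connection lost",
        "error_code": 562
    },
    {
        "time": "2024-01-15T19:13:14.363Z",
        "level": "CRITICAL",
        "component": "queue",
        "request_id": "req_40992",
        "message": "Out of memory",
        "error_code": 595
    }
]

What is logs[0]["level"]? "CRITICAL"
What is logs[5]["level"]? "CRITICAL"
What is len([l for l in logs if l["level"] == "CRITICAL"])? 3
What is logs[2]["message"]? "Invalid request parameters"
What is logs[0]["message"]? "Out of memory"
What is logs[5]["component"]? "queue"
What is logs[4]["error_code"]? 562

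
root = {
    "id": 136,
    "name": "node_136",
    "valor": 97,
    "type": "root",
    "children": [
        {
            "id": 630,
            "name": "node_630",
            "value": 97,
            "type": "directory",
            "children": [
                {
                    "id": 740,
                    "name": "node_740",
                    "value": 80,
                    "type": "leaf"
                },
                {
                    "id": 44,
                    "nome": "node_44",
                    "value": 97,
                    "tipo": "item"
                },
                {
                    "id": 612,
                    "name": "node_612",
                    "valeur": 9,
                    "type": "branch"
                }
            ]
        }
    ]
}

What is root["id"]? 136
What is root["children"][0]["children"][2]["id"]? 612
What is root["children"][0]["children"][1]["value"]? 97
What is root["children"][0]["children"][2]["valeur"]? 9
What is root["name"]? "node_136"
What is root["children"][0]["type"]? "directory"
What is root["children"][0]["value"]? 97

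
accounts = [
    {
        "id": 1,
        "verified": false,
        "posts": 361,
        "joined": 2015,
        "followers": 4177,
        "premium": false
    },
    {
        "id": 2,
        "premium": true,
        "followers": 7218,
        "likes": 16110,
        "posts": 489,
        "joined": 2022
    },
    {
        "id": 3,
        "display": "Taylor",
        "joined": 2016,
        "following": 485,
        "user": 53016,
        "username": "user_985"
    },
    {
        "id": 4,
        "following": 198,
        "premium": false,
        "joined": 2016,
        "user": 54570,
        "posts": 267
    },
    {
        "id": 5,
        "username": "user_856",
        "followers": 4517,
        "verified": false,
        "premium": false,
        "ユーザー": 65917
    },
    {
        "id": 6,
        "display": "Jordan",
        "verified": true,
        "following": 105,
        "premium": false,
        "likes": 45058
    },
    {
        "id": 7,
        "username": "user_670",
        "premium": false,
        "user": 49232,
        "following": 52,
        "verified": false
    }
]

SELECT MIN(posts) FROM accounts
267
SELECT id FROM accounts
[1, 2, 3, 4, 5, 6, 7]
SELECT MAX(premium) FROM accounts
True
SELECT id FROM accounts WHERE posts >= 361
[1, 2]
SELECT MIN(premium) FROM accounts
False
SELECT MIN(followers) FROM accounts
4177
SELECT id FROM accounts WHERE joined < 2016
[1]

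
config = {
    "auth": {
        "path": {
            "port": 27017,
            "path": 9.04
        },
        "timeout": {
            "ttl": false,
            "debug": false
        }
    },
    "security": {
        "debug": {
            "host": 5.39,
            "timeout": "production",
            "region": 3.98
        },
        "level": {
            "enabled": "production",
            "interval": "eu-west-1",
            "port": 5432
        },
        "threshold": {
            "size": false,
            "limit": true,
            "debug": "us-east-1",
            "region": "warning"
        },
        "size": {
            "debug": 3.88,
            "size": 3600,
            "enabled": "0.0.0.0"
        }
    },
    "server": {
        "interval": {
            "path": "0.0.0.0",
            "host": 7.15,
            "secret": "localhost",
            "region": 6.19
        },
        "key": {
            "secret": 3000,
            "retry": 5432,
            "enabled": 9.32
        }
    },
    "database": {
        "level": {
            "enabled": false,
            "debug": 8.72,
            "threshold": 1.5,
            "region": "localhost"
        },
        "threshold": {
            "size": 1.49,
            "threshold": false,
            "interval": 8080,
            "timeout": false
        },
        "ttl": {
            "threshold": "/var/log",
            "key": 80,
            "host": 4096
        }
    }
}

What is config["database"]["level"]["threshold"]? 1.5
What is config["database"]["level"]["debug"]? 8.72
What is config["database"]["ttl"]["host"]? 4096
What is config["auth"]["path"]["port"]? 27017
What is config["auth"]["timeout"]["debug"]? False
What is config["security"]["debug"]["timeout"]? "production"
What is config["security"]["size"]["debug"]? 3.88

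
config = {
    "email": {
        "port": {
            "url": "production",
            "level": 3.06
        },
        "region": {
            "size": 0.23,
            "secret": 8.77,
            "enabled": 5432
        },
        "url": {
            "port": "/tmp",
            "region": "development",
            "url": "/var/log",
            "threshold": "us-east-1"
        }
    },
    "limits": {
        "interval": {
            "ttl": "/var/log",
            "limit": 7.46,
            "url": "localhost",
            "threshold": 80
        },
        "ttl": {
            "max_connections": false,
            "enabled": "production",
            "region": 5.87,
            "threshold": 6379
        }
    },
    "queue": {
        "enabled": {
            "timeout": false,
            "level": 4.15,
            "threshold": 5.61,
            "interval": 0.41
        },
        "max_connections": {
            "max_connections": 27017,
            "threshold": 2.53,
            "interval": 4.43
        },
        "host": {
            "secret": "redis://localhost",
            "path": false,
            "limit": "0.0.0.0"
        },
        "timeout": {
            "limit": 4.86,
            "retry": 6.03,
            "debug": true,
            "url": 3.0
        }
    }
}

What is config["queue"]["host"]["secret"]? "redis://localhost"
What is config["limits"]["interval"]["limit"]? 7.46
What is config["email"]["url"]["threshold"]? "us-east-1"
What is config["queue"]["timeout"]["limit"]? 4.86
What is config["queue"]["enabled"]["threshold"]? 5.61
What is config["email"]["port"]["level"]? 3.06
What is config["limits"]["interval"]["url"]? "localhost"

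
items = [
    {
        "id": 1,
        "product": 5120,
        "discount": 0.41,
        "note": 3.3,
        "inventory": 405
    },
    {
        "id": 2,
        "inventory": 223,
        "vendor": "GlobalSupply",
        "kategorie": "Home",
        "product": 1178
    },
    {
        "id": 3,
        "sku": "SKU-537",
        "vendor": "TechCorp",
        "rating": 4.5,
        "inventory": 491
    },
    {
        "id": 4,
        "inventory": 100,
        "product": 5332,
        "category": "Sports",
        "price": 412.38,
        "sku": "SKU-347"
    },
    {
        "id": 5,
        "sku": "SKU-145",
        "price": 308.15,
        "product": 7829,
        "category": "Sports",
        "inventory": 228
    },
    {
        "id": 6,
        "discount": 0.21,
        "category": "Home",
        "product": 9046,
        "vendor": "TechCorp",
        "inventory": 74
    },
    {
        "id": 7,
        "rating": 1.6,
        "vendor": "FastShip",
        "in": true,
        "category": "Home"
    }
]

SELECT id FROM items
[1, 2, 3, 4, 5, 6, 7]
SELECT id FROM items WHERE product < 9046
[1, 2, 4, 5]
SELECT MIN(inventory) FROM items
74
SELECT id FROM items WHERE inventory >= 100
[1, 2, 3, 4, 5]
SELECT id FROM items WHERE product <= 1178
[2]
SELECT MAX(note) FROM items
3.3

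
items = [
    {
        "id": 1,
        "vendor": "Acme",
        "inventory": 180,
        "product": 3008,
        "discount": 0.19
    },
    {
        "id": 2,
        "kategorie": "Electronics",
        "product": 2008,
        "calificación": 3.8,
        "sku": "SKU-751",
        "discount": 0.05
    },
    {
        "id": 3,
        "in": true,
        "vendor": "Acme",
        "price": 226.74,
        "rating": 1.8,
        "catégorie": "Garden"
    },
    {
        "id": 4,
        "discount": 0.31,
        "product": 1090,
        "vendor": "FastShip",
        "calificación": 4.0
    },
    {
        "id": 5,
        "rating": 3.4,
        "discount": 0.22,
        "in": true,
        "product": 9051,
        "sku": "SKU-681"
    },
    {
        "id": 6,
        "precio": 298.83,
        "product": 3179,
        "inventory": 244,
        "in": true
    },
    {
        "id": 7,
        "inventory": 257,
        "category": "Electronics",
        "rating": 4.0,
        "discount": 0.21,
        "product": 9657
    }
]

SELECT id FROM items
[1, 2, 3, 4, 5, 6, 7]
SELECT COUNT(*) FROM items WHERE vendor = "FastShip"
1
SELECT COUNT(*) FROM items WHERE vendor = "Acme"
2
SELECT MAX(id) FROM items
7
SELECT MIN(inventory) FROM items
180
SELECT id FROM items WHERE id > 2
[3, 4, 5, 6, 7]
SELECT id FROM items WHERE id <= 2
[1, 2]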